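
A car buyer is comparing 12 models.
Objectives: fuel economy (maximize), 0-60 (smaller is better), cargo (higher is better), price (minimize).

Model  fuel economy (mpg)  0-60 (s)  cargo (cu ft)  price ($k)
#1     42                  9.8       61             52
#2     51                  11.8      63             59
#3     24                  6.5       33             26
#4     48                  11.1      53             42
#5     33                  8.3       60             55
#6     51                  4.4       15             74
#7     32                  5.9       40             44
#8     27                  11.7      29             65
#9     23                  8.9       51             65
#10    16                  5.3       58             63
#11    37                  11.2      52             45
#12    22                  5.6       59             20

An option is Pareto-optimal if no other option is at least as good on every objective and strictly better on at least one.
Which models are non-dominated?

#1: not dominated.
#2: not dominated (best cargo).
#3: not dominated.
#4: not dominated.
#5: not dominated.
#6: not dominated (best 0-60).
#7: not dominated.
#8: dominated by #1 (fuel economy 42≥27, 0-60 9.8≤11.7, cargo 61≥29, price 52≤65).
#9: dominated by #5 (fuel economy 33≥23, 0-60 8.3≤8.9, cargo 60≥51, price 55≤65).
#10: not dominated.
#11: dominated by #4 (fuel economy 48≥37, 0-60 11.1≤11.2, cargo 53≥52, price 42≤45).
#12: not dominated (best price).

#1, #2, #3, #4, #5, #6, #7, #10, #12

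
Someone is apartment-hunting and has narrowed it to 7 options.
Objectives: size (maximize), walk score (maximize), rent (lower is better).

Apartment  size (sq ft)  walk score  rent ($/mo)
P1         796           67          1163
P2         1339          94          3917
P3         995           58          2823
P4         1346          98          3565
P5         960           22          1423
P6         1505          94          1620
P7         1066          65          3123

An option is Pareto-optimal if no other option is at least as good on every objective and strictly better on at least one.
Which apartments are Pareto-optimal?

P1, P4, P5, P6

P1: not dominated (best rent).
P2: dominated by P4 (size 1346≥1339, walk score 98≥94, rent 3565≤3917).
P3: dominated by P6 (size 1505≥995, walk score 94≥58, rent 1620≤2823).
P4: not dominated (best walk score).
P5: not dominated.
P6: not dominated (best size).
P7: dominated by P6 (size 1505≥1066, walk score 94≥65, rent 1620≤3123).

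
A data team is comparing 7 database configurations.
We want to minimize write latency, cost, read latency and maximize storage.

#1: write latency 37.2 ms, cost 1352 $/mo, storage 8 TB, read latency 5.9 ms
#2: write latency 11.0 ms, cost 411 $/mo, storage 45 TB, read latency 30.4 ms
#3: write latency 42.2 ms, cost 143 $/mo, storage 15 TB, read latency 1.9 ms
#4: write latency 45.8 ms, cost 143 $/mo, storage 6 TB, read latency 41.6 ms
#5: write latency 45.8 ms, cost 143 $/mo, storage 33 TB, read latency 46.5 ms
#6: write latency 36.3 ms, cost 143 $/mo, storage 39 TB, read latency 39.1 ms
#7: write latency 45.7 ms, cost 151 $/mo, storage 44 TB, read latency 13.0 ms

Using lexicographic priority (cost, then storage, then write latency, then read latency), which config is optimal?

First minimize cost: best is 143, kept {#3, #4, #5, #6}.
Then maximize storage: best is 39, kept {#6}.

#6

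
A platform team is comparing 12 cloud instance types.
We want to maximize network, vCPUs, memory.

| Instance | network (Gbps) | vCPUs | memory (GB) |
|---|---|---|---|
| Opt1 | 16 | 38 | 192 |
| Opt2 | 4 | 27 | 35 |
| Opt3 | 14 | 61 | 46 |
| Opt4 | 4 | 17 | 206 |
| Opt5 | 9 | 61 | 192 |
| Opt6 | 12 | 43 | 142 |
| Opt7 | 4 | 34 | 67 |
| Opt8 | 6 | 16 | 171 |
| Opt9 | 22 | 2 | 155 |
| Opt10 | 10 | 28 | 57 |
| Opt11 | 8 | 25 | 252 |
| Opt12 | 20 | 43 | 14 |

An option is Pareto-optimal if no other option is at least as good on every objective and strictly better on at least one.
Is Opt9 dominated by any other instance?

Opt1: worse on network (16 vs 22).
Opt2: worse on network (4 vs 22).
Opt3: worse on network (14 vs 22).
Opt4: worse on network (4 vs 22).
Opt5: worse on network (9 vs 22).
Opt6: worse on network (12 vs 22).
Opt7: worse on network (4 vs 22).
Opt8: worse on network (6 vs 22).
Opt10: worse on network (10 vs 22).
Opt11: worse on network (8 vs 22).
Opt12: worse on network (20 vs 22).
No option is at least as good as Opt9 on every objective and strictly better on one.

No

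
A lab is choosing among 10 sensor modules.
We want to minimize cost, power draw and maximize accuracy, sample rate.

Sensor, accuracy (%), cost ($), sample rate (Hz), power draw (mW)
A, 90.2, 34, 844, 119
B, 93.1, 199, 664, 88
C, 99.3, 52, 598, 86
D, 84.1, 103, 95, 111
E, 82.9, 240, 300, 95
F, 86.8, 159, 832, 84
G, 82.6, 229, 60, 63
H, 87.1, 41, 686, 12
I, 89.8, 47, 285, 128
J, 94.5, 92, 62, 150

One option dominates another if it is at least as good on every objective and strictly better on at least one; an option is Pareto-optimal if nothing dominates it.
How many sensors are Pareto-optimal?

A: not dominated (best cost).
B: not dominated.
C: not dominated (best accuracy).
D: dominated by C (accuracy 99.3≥84.1, cost 52≤103, sample rate 598≥95, power draw 86≤111).
E: dominated by B (accuracy 93.1≥82.9, cost 199≤240, sample rate 664≥300, power draw 88≤95).
F: not dominated.
G: dominated by H (accuracy 87.1≥82.6, cost 41≤229, sample rate 686≥60, power draw 12≤63).
H: not dominated (best power draw).
I: dominated by A (accuracy 90.2≥89.8, cost 34≤47, sample rate 844≥285, power draw 119≤128).
J: dominated by C (accuracy 99.3≥94.5, cost 52≤92, sample rate 598≥62, power draw 86≤150).
Pareto-optimal: A, B, C, F, H → 5.

5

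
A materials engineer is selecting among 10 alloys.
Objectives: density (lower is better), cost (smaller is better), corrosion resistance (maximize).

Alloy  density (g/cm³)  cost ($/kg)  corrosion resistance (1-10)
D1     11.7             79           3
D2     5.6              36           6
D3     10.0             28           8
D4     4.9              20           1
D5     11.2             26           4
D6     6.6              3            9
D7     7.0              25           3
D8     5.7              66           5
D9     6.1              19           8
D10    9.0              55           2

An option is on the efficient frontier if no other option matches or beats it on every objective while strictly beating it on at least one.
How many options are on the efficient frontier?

D1: dominated by D2 (density 5.6≤11.7, cost 36≤79, corrosion resistance 6≥3).
D2: not dominated.
D3: dominated by D6 (density 6.6≤10.0, cost 3≤28, corrosion resistance 9≥8).
D4: not dominated (best density).
D5: dominated by D6 (density 6.6≤11.2, cost 3≤26, corrosion resistance 9≥4).
D6: not dominated (best cost).
D7: dominated by D6 (density 6.6≤7.0, cost 3≤25, corrosion resistance 9≥3).
D8: dominated by D2 (density 5.6≤5.7, cost 36≤66, corrosion resistance 6≥5).
D9: not dominated.
D10: dominated by D2 (density 5.6≤9.0, cost 36≤55, corrosion resistance 6≥2).
Pareto-optimal: D2, D4, D6, D9 → 4.

4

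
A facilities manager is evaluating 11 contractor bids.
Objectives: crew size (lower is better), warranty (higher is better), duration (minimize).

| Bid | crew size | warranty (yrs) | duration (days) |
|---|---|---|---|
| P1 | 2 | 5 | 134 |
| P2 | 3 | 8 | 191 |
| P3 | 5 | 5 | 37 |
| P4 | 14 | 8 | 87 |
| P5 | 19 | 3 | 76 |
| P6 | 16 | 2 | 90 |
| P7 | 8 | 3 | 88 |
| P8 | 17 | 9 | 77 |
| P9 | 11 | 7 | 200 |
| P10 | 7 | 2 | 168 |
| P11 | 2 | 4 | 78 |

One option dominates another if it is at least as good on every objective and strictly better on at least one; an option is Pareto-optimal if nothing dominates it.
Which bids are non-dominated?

P1, P2, P3, P4, P8, P11

P1: not dominated.
P2: not dominated.
P3: not dominated (best duration).
P4: not dominated.
P5: dominated by P3 (crew size 5≤19, warranty 5≥3, duration 37≤76).
P6: dominated by P3 (crew size 5≤16, warranty 5≥2, duration 37≤90).
P7: dominated by P3 (crew size 5≤8, warranty 5≥3, duration 37≤88).
P8: not dominated (best warranty).
P9: dominated by P2 (crew size 3≤11, warranty 8≥7, duration 191≤200).
P10: dominated by P1 (crew size 2≤7, warranty 5≥2, duration 134≤168).
P11: not dominated.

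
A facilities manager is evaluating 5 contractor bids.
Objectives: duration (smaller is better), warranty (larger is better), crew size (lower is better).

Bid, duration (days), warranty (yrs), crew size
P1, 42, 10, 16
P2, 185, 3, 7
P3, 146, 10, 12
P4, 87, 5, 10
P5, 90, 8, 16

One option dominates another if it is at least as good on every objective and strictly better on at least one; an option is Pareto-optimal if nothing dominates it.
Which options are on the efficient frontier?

P1, P2, P3, P4

P1: not dominated (best duration).
P2: not dominated (best crew size).
P3: not dominated.
P4: not dominated.
P5: dominated by P1 (duration 42≤90, warranty 10≥8, crew size 16≤16).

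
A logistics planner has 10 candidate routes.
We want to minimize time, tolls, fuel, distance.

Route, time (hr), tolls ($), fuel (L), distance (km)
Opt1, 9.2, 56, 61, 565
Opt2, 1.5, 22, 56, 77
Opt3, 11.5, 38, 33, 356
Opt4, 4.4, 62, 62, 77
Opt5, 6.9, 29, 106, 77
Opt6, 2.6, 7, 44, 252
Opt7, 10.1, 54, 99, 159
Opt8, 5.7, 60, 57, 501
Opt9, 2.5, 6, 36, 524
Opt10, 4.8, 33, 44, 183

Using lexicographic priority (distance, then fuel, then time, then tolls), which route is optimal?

Opt2

First minimize distance: best is 77, kept {Opt2, Opt4, Opt5}.
Then minimize fuel: best is 56, kept {Opt2}.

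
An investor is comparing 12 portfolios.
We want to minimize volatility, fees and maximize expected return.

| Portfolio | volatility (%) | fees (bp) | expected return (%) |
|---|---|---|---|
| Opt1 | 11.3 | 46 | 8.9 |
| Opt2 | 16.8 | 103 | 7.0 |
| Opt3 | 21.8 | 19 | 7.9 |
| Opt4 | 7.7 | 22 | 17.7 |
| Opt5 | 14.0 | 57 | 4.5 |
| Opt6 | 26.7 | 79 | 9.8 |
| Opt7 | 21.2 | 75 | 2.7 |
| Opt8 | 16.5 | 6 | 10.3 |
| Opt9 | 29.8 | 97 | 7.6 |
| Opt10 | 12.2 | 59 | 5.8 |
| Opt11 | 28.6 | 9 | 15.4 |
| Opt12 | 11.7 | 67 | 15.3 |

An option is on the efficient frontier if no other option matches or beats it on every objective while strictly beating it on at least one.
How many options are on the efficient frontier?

Opt1: dominated by Opt4 (volatility 7.7≤11.3, fees 22≤46, expected return 17.7≥8.9).
Opt2: dominated by Opt1 (volatility 11.3≤16.8, fees 46≤103, expected return 8.9≥7.0).
Opt3: dominated by Opt8 (volatility 16.5≤21.8, fees 6≤19, expected return 10.3≥7.9).
Opt4: not dominated (best volatility).
Opt5: dominated by Opt1 (volatility 11.3≤14.0, fees 46≤57, expected return 8.9≥4.5).
Opt6: dominated by Opt4 (volatility 7.7≤26.7, fees 22≤79, expected return 17.7≥9.8).
Opt7: dominated by Opt1 (volatility 11.3≤21.2, fees 46≤75, expected return 8.9≥2.7).
Opt8: not dominated (best fees).
Opt9: dominated by Opt1 (volatility 11.3≤29.8, fees 46≤97, expected return 8.9≥7.6).
Opt10: dominated by Opt1 (volatility 11.3≤12.2, fees 46≤59, expected return 8.9≥5.8).
Opt11: not dominated.
Opt12: dominated by Opt4 (volatility 7.7≤11.7, fees 22≤67, expected return 17.7≥15.3).
Pareto-optimal: Opt4, Opt8, Opt11 → 3.

3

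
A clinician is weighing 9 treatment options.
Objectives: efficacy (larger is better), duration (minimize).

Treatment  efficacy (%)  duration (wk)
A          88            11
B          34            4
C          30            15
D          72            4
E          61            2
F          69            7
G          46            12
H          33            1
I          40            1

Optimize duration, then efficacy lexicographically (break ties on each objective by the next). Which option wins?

I

First minimize duration: best is 1, kept {H, I}.
Then maximize efficacy: best is 40, kept {I}.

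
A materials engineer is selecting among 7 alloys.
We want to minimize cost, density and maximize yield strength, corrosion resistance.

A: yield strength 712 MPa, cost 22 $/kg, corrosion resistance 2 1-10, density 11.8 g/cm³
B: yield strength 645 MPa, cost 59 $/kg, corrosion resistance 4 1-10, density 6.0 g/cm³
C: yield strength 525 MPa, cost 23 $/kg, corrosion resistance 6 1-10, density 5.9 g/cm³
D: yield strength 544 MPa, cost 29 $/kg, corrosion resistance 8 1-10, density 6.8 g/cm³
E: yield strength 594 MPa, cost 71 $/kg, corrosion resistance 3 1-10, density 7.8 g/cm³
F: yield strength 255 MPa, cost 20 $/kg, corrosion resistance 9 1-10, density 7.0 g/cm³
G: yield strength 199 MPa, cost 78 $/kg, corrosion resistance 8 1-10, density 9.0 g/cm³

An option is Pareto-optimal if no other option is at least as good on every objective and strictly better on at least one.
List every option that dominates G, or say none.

D: yield strength 544≥199, cost 29≤78, corrosion resistance 8≥8, density 6.8≤9.0 — dominates G.
F: yield strength 255≥199, cost 20≤78, corrosion resistance 9≥8, density 7.0≤9.0 — dominates G.
Others (A, B, C, E) are each worse than G on at least one objective.

D, F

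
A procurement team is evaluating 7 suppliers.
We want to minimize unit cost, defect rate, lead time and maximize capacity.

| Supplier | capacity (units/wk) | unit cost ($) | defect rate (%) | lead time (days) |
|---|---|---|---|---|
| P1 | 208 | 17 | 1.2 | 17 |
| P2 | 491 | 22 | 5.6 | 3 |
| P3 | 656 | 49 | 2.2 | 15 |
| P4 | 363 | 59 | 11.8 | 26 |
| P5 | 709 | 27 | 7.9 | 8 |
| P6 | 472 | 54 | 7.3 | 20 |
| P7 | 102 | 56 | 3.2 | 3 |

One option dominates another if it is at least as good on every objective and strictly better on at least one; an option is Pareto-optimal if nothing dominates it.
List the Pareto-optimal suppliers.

P1, P2, P3, P5, P7

P1: not dominated (best unit cost).
P2: not dominated.
P3: not dominated.
P4: dominated by P2 (capacity 491≥363, unit cost 22≤59, defect rate 5.6≤11.8, lead time 3≤26).
P5: not dominated (best capacity).
P6: dominated by P2 (capacity 491≥472, unit cost 22≤54, defect rate 5.6≤7.3, lead time 3≤20).
P7: not dominated.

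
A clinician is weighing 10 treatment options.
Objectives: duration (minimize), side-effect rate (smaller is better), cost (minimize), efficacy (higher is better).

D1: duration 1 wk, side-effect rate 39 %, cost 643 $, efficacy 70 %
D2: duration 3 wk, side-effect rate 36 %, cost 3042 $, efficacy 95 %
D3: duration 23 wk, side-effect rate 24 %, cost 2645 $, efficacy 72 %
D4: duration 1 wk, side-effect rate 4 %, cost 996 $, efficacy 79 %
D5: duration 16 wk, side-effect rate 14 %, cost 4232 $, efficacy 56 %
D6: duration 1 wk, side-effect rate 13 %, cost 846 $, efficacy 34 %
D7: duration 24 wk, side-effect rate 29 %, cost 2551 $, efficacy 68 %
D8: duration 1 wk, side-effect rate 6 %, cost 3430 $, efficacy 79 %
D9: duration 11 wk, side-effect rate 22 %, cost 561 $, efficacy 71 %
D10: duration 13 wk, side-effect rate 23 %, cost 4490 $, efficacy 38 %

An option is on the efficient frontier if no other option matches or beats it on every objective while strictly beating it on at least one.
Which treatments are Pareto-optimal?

D1: not dominated.
D2: not dominated (best efficacy).
D3: dominated by D4 (duration 1≤23, side-effect rate 4≤24, cost 996≤2645, efficacy 79≥72).
D4: not dominated (best side-effect rate).
D5: dominated by D4 (duration 1≤16, side-effect rate 4≤14, cost 996≤4232, efficacy 79≥56).
D6: not dominated.
D7: dominated by D4 (duration 1≤24, side-effect rate 4≤29, cost 996≤2551, efficacy 79≥68).
D8: dominated by D4 (duration 1≤1, side-effect rate 4≤6, cost 996≤3430, efficacy 79≥79).
D9: not dominated (best cost).
D10: dominated by D4 (duration 1≤13, side-effect rate 4≤23, cost 996≤4490, efficacy 79≥38).

D1, D2, D4, D6, D9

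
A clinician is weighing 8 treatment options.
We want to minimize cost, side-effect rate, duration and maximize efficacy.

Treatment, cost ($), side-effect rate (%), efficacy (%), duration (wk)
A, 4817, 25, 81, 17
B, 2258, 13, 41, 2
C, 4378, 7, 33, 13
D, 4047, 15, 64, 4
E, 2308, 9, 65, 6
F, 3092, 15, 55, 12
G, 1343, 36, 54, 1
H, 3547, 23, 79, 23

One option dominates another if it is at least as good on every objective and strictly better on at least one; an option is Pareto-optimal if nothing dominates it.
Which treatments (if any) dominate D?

A: worse on cost (4817 vs 4047).
B: worse on efficacy (41 vs 64).
C: worse on cost (4378 vs 4047).
E: worse on duration (6 vs 4).
F: worse on efficacy (55 vs 64).
G: worse on side-effect rate (36 vs 15).
H: worse on side-effect rate (23 vs 15).
No option dominates D.

none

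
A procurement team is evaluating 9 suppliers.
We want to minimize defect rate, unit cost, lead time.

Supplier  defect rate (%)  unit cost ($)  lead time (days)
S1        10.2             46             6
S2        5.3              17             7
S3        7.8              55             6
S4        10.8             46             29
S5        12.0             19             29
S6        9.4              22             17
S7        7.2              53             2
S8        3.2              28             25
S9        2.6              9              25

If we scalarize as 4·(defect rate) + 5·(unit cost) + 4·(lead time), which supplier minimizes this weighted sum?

S2

S1: 4·10.2 + 5·46 + 4·6 = 294.8
S2: 4·5.3 + 5·17 + 4·7 = 134.2
S3: 4·7.8 + 5·55 + 4·6 = 330.2
S4: 4·10.8 + 5·46 + 4·29 = 389.2
S5: 4·12.0 + 5·19 + 4·29 = 259.0
S6: 4·9.4 + 5·22 + 4·17 = 215.6
S7: 4·7.2 + 5·53 + 4·2 = 301.8
S8: 4·3.2 + 5·28 + 4·25 = 252.8
S9: 4·2.6 + 5·9 + 4·25 = 155.4
Lowest: S2 at 134.2.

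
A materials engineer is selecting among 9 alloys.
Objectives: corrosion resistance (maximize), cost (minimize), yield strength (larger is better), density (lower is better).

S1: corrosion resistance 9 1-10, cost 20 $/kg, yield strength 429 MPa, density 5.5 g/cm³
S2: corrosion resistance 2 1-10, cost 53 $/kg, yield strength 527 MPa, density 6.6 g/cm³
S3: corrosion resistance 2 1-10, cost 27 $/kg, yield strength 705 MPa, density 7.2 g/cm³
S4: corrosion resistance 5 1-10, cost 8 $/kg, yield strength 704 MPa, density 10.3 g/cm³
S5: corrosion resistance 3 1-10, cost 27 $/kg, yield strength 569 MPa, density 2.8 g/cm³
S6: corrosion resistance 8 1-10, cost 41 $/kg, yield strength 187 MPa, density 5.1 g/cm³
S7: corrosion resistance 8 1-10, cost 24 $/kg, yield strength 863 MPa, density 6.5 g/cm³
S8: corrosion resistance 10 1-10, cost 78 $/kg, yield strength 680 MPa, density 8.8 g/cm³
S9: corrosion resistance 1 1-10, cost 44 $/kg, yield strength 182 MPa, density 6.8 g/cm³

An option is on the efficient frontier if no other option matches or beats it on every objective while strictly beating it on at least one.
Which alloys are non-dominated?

S1, S4, S5, S6, S7, S8

S1: not dominated.
S2: dominated by S5 (corrosion resistance 3≥2, cost 27≤53, yield strength 569≥527, density 2.8≤6.6).
S3: dominated by S7 (corrosion resistance 8≥2, cost 24≤27, yield strength 863≥705, density 6.5≤7.2).
S4: not dominated (best cost).
S5: not dominated (best density).
S6: not dominated.
S7: not dominated (best yield strength).
S8: not dominated (best corrosion resistance).
S9: dominated by S1 (corrosion resistance 9≥1, cost 20≤44, yield strength 429≥182, density 5.5≤6.8).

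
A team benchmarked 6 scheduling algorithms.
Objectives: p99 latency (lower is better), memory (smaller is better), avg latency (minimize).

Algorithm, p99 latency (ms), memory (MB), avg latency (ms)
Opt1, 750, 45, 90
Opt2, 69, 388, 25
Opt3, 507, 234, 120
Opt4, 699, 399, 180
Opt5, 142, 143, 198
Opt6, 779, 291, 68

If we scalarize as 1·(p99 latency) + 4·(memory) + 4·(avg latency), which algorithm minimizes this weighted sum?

Opt1: 1·750 + 4·45 + 4·90 = 1290
Opt2: 1·69 + 4·388 + 4·25 = 1721
Opt3: 1·507 + 4·234 + 4·120 = 1923
Opt4: 1·699 + 4·399 + 4·180 = 3015
Opt5: 1·142 + 4·143 + 4·198 = 1506
Opt6: 1·779 + 4·291 + 4·68 = 2215
Lowest: Opt1 at 1290.

Opt1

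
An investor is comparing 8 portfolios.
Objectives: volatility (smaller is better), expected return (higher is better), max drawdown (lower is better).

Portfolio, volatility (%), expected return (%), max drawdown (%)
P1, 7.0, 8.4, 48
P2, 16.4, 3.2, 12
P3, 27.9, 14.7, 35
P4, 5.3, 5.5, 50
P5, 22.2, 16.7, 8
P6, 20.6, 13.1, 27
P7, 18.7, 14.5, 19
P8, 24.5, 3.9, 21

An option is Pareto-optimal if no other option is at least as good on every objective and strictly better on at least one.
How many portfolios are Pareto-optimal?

5

P1: not dominated.
P2: not dominated.
P3: dominated by P5 (volatility 22.2≤27.9, expected return 16.7≥14.7, max drawdown 8≤35).
P4: not dominated (best volatility).
P5: not dominated (best expected return).
P6: dominated by P7 (volatility 18.7≤20.6, expected return 14.5≥13.1, max drawdown 19≤27).
P7: not dominated.
P8: dominated by P5 (volatility 22.2≤24.5, expected return 16.7≥3.9, max drawdown 8≤21).
Pareto-optimal: P1, P2, P4, P5, P7 → 5.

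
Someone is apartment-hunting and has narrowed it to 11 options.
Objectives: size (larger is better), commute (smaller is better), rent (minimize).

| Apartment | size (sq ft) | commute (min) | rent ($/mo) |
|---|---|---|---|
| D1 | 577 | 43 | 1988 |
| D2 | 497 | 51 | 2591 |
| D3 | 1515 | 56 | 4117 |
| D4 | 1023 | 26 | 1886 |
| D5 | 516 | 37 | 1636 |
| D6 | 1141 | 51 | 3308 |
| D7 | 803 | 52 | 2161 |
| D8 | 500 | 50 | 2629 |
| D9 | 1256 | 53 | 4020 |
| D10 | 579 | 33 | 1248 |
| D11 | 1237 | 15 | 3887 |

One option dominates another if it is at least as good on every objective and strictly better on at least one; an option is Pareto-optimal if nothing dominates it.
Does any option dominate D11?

D1: worse on size (577 vs 1237).
D2: worse on size (497 vs 1237).
D3: worse on commute (56 vs 15).
D4: worse on size (1023 vs 1237).
D5: worse on size (516 vs 1237).
D6: worse on size (1141 vs 1237).
D7: worse on size (803 vs 1237).
D8: worse on size (500 vs 1237).
D9: worse on commute (53 vs 15).
D10: worse on size (579 vs 1237).
No option is at least as good as D11 on every objective and strictly better on one.

No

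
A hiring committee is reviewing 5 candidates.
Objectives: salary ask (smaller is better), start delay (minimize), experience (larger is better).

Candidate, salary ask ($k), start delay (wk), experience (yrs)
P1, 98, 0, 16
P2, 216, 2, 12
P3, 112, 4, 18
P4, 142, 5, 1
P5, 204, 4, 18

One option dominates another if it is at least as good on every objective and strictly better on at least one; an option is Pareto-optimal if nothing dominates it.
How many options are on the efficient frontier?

P1: not dominated (best salary ask).
P2: dominated by P1 (salary ask 98≤216, start delay 0≤2, experience 16≥12).
P3: not dominated.
P4: dominated by P1 (salary ask 98≤142, start delay 0≤5, experience 16≥1).
P5: dominated by P3 (salary ask 112≤204, start delay 4≤4, experience 18≥18).
Pareto-optimal: P1, P3 → 2.

2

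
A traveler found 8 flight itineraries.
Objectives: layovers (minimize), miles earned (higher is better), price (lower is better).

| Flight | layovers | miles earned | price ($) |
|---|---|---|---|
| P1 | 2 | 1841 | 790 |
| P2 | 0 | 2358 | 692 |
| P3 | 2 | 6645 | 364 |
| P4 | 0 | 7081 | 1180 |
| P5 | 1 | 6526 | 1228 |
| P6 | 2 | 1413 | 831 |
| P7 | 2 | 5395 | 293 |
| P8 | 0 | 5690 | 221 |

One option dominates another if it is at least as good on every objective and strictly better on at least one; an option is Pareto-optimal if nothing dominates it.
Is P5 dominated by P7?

No

P7 vs P5: P7 is worse on layovers (2 vs 1), so it does not dominate P5.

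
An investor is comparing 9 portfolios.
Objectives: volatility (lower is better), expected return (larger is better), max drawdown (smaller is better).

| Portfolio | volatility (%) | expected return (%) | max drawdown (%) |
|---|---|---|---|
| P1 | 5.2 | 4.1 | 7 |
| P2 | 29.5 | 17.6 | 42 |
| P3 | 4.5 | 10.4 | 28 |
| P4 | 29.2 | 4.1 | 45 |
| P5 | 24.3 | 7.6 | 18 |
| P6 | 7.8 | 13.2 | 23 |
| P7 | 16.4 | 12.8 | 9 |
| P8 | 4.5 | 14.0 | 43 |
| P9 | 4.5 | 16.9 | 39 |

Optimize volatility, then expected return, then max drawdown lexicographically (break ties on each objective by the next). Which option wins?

First minimize volatility: best is 4.5, kept {P3, P8, P9}.
Then maximize expected return: best is 16.9, kept {P9}.

P9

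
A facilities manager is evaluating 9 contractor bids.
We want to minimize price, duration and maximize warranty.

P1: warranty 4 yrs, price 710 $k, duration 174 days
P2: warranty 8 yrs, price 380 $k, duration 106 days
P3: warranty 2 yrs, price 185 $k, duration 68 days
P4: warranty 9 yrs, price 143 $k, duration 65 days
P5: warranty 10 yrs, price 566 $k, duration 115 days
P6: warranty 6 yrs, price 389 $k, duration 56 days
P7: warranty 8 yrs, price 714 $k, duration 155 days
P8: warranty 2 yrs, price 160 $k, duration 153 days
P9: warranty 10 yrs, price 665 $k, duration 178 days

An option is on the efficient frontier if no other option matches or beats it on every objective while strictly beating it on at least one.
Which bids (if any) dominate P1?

P2, P4, P5, P6

P2: warranty 8≥4, price 380≤710, duration 106≤174 — dominates P1.
P4: warranty 9≥4, price 143≤710, duration 65≤174 — dominates P1.
P5: warranty 10≥4, price 566≤710, duration 115≤174 — dominates P1.
P6: warranty 6≥4, price 389≤710, duration 56≤174 — dominates P1.
Others (P3, P7, P8, P9) are each worse than P1 on at least one objective.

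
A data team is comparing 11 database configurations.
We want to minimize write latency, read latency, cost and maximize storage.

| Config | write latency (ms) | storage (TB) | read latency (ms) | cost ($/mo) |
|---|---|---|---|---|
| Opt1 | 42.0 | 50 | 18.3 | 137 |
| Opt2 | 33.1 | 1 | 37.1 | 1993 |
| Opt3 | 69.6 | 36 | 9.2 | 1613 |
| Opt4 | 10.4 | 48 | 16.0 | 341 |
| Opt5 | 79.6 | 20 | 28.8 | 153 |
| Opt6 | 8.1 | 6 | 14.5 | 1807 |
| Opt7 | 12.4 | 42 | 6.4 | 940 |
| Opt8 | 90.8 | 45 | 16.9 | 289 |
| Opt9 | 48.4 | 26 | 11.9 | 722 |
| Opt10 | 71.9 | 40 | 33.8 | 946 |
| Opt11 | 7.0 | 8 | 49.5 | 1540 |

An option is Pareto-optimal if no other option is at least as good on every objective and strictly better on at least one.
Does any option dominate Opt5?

Yes

Opt1 vs Opt5: write latency 42.0≤79.6, storage 50≥20, read latency 18.3≤28.8, cost 137≤153 — Opt1 is at least as good on every objective and strictly better on at least one, so Opt1 dominates Opt5.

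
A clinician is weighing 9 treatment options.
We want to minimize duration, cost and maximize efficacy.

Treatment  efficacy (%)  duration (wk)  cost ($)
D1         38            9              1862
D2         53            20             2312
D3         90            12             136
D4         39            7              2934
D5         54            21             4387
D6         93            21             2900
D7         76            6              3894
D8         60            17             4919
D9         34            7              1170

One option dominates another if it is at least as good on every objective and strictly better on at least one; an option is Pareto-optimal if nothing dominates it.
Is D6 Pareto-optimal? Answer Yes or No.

D1: worse on efficacy (38 vs 93).
D2: worse on efficacy (53 vs 93).
D3: worse on efficacy (90 vs 93).
D4: worse on efficacy (39 vs 93).
D5: worse on efficacy (54 vs 93).
D7: worse on efficacy (76 vs 93).
D8: worse on efficacy (60 vs 93).
D9: worse on efficacy (34 vs 93).
No option is at least as good as D6 on every objective and strictly better on one.

Yes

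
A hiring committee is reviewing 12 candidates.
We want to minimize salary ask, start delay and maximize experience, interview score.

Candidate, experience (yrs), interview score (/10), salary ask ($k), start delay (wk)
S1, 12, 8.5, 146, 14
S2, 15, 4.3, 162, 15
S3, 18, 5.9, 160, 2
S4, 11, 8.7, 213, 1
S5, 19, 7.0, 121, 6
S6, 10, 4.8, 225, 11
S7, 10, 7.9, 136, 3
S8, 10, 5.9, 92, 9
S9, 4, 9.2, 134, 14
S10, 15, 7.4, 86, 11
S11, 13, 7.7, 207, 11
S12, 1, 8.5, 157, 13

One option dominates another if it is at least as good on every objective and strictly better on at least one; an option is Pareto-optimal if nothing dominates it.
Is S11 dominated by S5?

S5 vs S11: S5 is worse on interview score (7.0 vs 7.7), so it does not dominate S11.

No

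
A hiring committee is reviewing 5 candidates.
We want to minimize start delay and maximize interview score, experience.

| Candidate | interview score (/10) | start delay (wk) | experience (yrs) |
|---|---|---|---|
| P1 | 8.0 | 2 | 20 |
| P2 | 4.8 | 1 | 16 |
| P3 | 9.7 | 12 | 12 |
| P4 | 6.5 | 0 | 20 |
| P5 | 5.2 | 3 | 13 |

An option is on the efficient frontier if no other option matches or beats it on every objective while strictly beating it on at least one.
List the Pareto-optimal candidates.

P1: not dominated.
P2: dominated by P4 (interview score 6.5≥4.8, start delay 0≤1, experience 20≥16).
P3: not dominated (best interview score).
P4: not dominated (best start delay).
P5: dominated by P1 (interview score 8.0≥5.2, start delay 2≤3, experience 20≥13).

P1, P3, P4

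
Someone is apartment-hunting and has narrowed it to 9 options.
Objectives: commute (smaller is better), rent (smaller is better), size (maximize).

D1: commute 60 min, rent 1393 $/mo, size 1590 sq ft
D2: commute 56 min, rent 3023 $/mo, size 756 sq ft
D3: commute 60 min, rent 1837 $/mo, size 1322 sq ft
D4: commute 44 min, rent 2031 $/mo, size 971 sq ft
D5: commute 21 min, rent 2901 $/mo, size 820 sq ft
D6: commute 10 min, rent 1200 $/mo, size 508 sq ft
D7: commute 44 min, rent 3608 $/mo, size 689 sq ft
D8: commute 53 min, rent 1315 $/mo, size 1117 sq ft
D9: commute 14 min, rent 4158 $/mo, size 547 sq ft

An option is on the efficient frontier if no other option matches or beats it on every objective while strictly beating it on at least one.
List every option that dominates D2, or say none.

D4, D5, D8

D4: commute 44≤56, rent 2031≤3023, size 971≥756 — dominates D2.
D5: commute 21≤56, rent 2901≤3023, size 820≥756 — dominates D2.
D8: commute 53≤56, rent 1315≤3023, size 1117≥756 — dominates D2.
Others (D1, D3, D6, D7, D9) are each worse than D2 on at least one objective.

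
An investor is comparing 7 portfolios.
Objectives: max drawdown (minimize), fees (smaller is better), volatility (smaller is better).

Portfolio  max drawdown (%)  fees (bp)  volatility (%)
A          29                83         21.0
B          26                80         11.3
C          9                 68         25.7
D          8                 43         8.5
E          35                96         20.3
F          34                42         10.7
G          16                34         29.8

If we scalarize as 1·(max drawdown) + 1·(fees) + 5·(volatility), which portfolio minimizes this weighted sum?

D

A: 1·29 + 1·83 + 5·21.0 = 217.0
B: 1·26 + 1·80 + 5·11.3 = 162.5
C: 1·9 + 1·68 + 5·25.7 = 205.5
D: 1·8 + 1·43 + 5·8.5 = 93.5
E: 1·35 + 1·96 + 5·20.3 = 232.5
F: 1·34 + 1·42 + 5·10.7 = 129.5
G: 1·16 + 1·34 + 5·29.8 = 199.0
Lowest: D at 93.5.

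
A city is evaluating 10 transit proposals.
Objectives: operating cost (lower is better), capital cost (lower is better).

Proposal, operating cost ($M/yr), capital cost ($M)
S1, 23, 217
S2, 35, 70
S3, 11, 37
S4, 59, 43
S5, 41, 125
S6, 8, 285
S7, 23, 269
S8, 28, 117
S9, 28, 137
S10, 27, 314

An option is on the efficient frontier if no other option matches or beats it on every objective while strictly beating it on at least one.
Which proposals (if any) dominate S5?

S2: operating cost 35≤41, capital cost 70≤125 — dominates S5.
S3: operating cost 11≤41, capital cost 37≤125 — dominates S5.
S8: operating cost 28≤41, capital cost 117≤125 — dominates S5.
Others (S1, S4, S6, S7, S9, S10) are each worse than S5 on at least one objective.

S2, S3, S8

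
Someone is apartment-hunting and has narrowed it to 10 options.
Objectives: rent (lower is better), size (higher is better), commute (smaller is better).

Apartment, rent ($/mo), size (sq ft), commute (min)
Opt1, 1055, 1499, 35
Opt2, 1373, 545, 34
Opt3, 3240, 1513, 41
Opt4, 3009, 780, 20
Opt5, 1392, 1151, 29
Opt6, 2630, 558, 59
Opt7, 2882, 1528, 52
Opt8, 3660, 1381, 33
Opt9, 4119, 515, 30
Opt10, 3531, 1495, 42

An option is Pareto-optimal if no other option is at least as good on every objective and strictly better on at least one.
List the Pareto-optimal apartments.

Opt1: not dominated (best rent).
Opt2: not dominated.
Opt3: not dominated.
Opt4: not dominated (best commute).
Opt5: not dominated.
Opt6: dominated by Opt1 (rent 1055≤2630, size 1499≥558, commute 35≤59).
Opt7: not dominated (best size).
Opt8: not dominated.
Opt9: dominated by Opt4 (rent 3009≤4119, size 780≥515, commute 20≤30).
Opt10: dominated by Opt1 (rent 1055≤3531, size 1499≥1495, commute 35≤42).

Opt1, Opt2, Opt3, Opt4, Opt5, Opt7, Opt8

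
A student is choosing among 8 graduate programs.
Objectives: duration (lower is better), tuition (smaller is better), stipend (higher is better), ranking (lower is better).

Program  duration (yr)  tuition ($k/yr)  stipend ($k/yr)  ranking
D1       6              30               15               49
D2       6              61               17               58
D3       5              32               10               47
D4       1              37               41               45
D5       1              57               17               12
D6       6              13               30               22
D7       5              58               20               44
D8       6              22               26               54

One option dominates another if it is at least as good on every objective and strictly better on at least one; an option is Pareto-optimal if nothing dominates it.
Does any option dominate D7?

No

D1: worse on duration (6 vs 5).
D2: worse on duration (6 vs 5).
D3: worse on stipend (10 vs 20).
D4: worse on ranking (45 vs 44).
D5: worse on stipend (17 vs 20).
D6: worse on duration (6 vs 5).
D8: worse on duration (6 vs 5).
No option is at least as good as D7 on every objective and strictly better on one.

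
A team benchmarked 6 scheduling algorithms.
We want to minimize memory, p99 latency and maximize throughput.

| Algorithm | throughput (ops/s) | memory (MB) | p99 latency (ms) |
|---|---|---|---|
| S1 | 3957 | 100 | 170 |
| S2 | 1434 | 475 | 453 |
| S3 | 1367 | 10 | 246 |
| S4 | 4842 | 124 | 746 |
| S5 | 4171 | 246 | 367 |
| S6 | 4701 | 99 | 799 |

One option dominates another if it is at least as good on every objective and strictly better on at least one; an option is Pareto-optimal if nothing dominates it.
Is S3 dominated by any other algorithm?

S1: worse on memory (100 vs 10).
S2: worse on memory (475 vs 10).
S4: worse on memory (124 vs 10).
S5: worse on memory (246 vs 10).
S6: worse on memory (99 vs 10).
No option is at least as good as S3 on every objective and strictly better on one.

No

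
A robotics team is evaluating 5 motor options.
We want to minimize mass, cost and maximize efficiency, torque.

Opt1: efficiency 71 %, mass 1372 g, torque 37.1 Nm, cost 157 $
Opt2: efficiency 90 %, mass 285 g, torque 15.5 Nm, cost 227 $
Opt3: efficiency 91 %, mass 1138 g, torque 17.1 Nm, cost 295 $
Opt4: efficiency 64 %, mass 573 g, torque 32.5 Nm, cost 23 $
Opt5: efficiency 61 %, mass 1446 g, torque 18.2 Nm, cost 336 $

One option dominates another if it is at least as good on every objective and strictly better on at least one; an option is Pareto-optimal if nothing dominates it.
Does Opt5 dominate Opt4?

No

Opt5 vs Opt4: Opt5 is worse on efficiency (61 vs 64), so it does not dominate Opt4.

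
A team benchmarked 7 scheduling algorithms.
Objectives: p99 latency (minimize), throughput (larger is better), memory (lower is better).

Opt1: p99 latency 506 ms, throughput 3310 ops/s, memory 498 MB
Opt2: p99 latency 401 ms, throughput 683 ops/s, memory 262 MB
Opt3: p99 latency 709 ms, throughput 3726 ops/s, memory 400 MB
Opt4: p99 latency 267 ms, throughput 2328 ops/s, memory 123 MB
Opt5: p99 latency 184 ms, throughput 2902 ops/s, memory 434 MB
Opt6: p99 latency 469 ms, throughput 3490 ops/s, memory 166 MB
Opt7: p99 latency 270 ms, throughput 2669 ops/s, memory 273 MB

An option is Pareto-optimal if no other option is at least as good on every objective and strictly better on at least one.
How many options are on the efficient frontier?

5

Opt1: dominated by Opt6 (p99 latency 469≤506, throughput 3490≥3310, memory 166≤498).
Opt2: dominated by Opt4 (p99 latency 267≤401, throughput 2328≥683, memory 123≤262).
Opt3: not dominated (best throughput).
Opt4: not dominated (best memory).
Opt5: not dominated (best p99 latency).
Opt6: not dominated.
Opt7: not dominated.
Pareto-optimal: Opt3, Opt4, Opt5, Opt6, Opt7 → 5.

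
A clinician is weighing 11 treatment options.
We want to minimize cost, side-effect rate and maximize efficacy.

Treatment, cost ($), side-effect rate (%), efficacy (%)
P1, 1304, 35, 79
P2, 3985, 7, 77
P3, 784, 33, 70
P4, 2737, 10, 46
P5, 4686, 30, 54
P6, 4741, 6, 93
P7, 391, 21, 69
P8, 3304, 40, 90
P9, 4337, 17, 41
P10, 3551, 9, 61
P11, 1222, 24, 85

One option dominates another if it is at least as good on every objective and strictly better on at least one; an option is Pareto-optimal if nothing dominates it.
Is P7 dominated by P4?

P4 vs P7: P4 is worse on cost (2737 vs 391), so it does not dominate P7.

No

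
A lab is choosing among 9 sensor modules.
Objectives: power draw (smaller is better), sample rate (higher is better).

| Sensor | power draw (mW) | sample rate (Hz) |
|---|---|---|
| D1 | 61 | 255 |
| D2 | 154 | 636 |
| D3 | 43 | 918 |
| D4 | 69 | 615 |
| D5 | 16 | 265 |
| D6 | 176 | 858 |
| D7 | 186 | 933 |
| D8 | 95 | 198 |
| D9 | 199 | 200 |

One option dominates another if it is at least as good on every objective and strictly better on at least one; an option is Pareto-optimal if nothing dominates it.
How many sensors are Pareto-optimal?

3

D1: dominated by D3 (power draw 43≤61, sample rate 918≥255).
D2: dominated by D3 (power draw 43≤154, sample rate 918≥636).
D3: not dominated.
D4: dominated by D3 (power draw 43≤69, sample rate 918≥615).
D5: not dominated (best power draw).
D6: dominated by D3 (power draw 43≤176, sample rate 918≥858).
D7: not dominated (best sample rate).
D8: dominated by D1 (power draw 61≤95, sample rate 255≥198).
D9: dominated by D1 (power draw 61≤199, sample rate 255≥200).
Pareto-optimal: D3, D5, D7 → 3.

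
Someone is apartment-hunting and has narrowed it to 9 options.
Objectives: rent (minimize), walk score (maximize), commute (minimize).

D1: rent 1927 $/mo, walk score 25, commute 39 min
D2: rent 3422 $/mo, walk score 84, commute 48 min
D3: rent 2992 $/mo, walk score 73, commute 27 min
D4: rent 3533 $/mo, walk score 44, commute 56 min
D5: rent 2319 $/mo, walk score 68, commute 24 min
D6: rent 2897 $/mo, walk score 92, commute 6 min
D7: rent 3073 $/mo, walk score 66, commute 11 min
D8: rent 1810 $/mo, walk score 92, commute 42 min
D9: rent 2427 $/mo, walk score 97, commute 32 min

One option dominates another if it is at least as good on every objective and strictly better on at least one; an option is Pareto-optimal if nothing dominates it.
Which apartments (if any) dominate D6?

none

D1: worse on walk score (25 vs 92).
D2: worse on rent (3422 vs 2897).
D3: worse on rent (2992 vs 2897).
D4: worse on rent (3533 vs 2897).
D5: worse on walk score (68 vs 92).
D7: worse on rent (3073 vs 2897).
D8: worse on commute (42 vs 6).
D9: worse on commute (32 vs 6).
No option dominates D6.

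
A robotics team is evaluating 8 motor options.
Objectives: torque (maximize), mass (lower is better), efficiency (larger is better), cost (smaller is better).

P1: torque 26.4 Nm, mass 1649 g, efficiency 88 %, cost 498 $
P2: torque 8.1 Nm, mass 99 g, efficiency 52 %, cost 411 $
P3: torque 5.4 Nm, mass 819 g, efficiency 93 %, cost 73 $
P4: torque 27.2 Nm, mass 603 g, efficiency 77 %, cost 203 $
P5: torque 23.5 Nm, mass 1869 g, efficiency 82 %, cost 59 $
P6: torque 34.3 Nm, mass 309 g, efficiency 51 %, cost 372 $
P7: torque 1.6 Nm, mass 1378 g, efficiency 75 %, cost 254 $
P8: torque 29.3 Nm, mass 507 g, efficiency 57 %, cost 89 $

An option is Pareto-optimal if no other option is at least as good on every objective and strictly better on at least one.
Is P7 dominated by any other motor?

P3 vs P7: torque 5.4≥1.6, mass 819≤1378, efficiency 93≥75, cost 73≤254 — P3 is at least as good on every objective and strictly better on at least one, so P3 dominates P7.

Yes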